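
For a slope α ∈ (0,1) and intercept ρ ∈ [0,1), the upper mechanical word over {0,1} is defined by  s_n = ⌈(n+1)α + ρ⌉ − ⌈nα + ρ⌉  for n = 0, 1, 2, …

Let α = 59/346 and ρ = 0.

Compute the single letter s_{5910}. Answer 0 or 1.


(n+1)α + ρ = (5911·59) / 346 = 348749/346
nα + ρ     = (5910·59) / 346 = 348690/346
⌈348749/346⌉ = 1008,  ⌈348690/346⌉ = 1008
s_{5910} = 1008 − 1008 = 0

0


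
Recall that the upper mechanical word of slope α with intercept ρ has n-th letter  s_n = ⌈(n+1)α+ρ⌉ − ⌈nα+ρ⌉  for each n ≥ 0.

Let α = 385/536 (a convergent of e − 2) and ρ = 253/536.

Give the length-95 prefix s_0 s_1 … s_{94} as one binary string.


10111011011101101110110111011101101110110111011011101101110111011011101101110110111011011101101

n=0: ⌈(1·385+253)/536⌉ − ⌈(0·385+253)/536⌉ = ⌈638/536⌉ − ⌈253/536⌉ = 2 − 1 = 1
n=1: ⌈(2·385+253)/536⌉ − ⌈(1·385+253)/536⌉ = ⌈1023/536⌉ − ⌈638/536⌉ = 2 − 2 = 0
n=2: ⌈(3·385+253)/536⌉ − ⌈(2·385+253)/536⌉ = ⌈1408/536⌉ − ⌈1023/536⌉ = 3 − 2 = 1
n=3: ⌈(4·385+253)/536⌉ − ⌈(3·385+253)/536⌉ = ⌈1793/536⌉ − ⌈1408/536⌉ = 4 − 3 = 1
n=4: ⌈(5·385+253)/536⌉ − ⌈(4·385+253)/536⌉ = ⌈2178/536⌉ − ⌈1793/536⌉ = 5 − 4 = 1
n=5: ⌈(6·385+253)/536⌉ − ⌈(5·385+253)/536⌉ = ⌈2563/536⌉ − ⌈2178/536⌉ = 5 − 5 = 0
n=6: ⌈(7·385+253)/536⌉ − ⌈(6·385+253)/536⌉ = ⌈2948/536⌉ − ⌈2563/536⌉ = 6 − 5 = 1
n=7: ⌈(8·385+253)/536⌉ − ⌈(7·385+253)/536⌉ = ⌈3333/536⌉ − ⌈2948/536⌉ = 7 − 6 = 1
n=8: ⌈(9·385+253)/536⌉ − ⌈(8·385+253)/536⌉ = ⌈3718/536⌉ − ⌈3333/536⌉ = 7 − 7 = 0
n=9: ⌈(10·385+253)/536⌉ − ⌈(9·385+253)/536⌉ = ⌈4103/536⌉ − ⌈3718/536⌉ = 8 − 7 = 1
n=10: ⌈(11·385+253)/536⌉ − ⌈(10·385+253)/536⌉ = ⌈4488/536⌉ − ⌈4103/536⌉ = 9 − 8 = 1
n=11: ⌈(12·385+253)/536⌉ − ⌈(11·385+253)/536⌉ = ⌈4873/536⌉ − ⌈4488/536⌉ = 10 − 9 = 1
n=12: ⌈(13·385+253)/536⌉ − ⌈(12·385+253)/536⌉ = ⌈5258/536⌉ − ⌈4873/536⌉ = 10 − 10 = 0
n=13: ⌈(14·385+253)/536⌉ − ⌈(13·385+253)/536⌉ = ⌈5643/536⌉ − ⌈5258/536⌉ = 11 − 10 = 1
n=14: ⌈(15·385+253)/536⌉ − ⌈(14·385+253)/536⌉ = ⌈6028/536⌉ − ⌈5643/536⌉ = 12 − 11 = 1
n=15: ⌈(16·385+253)/536⌉ − ⌈(15·385+253)/536⌉ = ⌈6413/536⌉ − ⌈6028/536⌉ = 12 − 12 = 0
n=16: ⌈(17·385+253)/536⌉ − ⌈(16·385+253)/536⌉ = ⌈6798/536⌉ − ⌈6413/536⌉ = 13 − 12 = 1
n=17: ⌈(18·385+253)/536⌉ − ⌈(17·385+253)/536⌉ = ⌈7183/536⌉ − ⌈6798/536⌉ = 14 − 13 = 1
n=18: ⌈(19·385+253)/536⌉ − ⌈(18·385+253)/536⌉ = ⌈7568/536⌉ − ⌈7183/536⌉ = 15 − 14 = 1
n=19: ⌈(20·385+253)/536⌉ − ⌈(19·385+253)/536⌉ = ⌈7953/536⌉ − ⌈7568/536⌉ = 15 − 15 = 0
n=20: ⌈(21·385+253)/536⌉ − ⌈(20·385+253)/536⌉ = ⌈8338/536⌉ − ⌈7953/536⌉ = 16 − 15 = 1
n=21: ⌈(22·385+253)/536⌉ − ⌈(21·385+253)/536⌉ = ⌈8723/536⌉ − ⌈8338/536⌉ = 17 − 16 = 1
n=22: ⌈(23·385+253)/536⌉ − ⌈(22·385+253)/536⌉ = ⌈9108/536⌉ − ⌈8723/536⌉ = 17 − 17 = 0
n=23: ⌈(24·385+253)/536⌉ − ⌈(23·385+253)/536⌉ = ⌈9493/536⌉ − ⌈9108/536⌉ = 18 − 17 = 1
n=24: ⌈(25·385+253)/536⌉ − ⌈(24·385+253)/536⌉ = ⌈9878/536⌉ − ⌈9493/536⌉ = 19 − 18 = 1
n=25: ⌈(26·385+253)/536⌉ − ⌈(25·385+253)/536⌉ = ⌈10263/536⌉ − ⌈9878/536⌉ = 20 − 19 = 1
n=26: ⌈(27·385+253)/536⌉ − ⌈(26·385+253)/536⌉ = ⌈10648/536⌉ − ⌈10263/536⌉ = 20 − 20 = 0
n=27: ⌈(28·385+253)/536⌉ − ⌈(27·385+253)/536⌉ = ⌈11033/536⌉ − ⌈10648/536⌉ = 21 − 20 = 1
n=28: ⌈(29·385+253)/536⌉ − ⌈(28·385+253)/536⌉ = ⌈11418/536⌉ − ⌈11033/536⌉ = 22 − 21 = 1
n=29: ⌈(30·385+253)/536⌉ − ⌈(29·385+253)/536⌉ = ⌈11803/536⌉ − ⌈11418/536⌉ = 23 − 22 = 1
n=30: ⌈(31·385+253)/536⌉ − ⌈(30·385+253)/536⌉ = ⌈12188/536⌉ − ⌈11803/536⌉ = 23 − 23 = 0
n=31: ⌈(32·385+253)/536⌉ − ⌈(31·385+253)/536⌉ = ⌈12573/536⌉ − ⌈12188/536⌉ = 24 − 23 = 1
n=32: ⌈(33·385+253)/536⌉ − ⌈(32·385+253)/536⌉ = ⌈12958/536⌉ − ⌈12573/536⌉ = 25 − 24 = 1
n=33: ⌈(34·385+253)/536⌉ − ⌈(33·385+253)/536⌉ = ⌈13343/536⌉ − ⌈12958/536⌉ = 25 − 25 = 0
n=34: ⌈(35·385+253)/536⌉ − ⌈(34·385+253)/536⌉ = ⌈13728/536⌉ − ⌈13343/536⌉ = 26 − 25 = 1
n=35: ⌈(36·385+253)/536⌉ − ⌈(35·385+253)/536⌉ = ⌈14113/536⌉ − ⌈13728/536⌉ = 27 − 26 = 1
n=36: ⌈(37·385+253)/536⌉ − ⌈(36·385+253)/536⌉ = ⌈14498/536⌉ − ⌈14113/536⌉ = 28 − 27 = 1
n=37: ⌈(38·385+253)/536⌉ − ⌈(37·385+253)/536⌉ = ⌈14883/536⌉ − ⌈14498/536⌉ = 28 − 28 = 0
n=38: ⌈(39·385+253)/536⌉ − ⌈(38·385+253)/536⌉ = ⌈15268/536⌉ − ⌈14883/536⌉ = 29 − 28 = 1
n=39: ⌈(40·385+253)/536⌉ − ⌈(39·385+253)/536⌉ = ⌈15653/536⌉ − ⌈15268/536⌉ = 30 − 29 = 1
n=40: ⌈(41·385+253)/536⌉ − ⌈(40·385+253)/536⌉ = ⌈16038/536⌉ − ⌈15653/536⌉ = 30 − 30 = 0
n=41: ⌈(42·385+253)/536⌉ − ⌈(41·385+253)/536⌉ = ⌈16423/536⌉ − ⌈16038/536⌉ = 31 − 30 = 1
n=42: ⌈(43·385+253)/536⌉ − ⌈(42·385+253)/536⌉ = ⌈16808/536⌉ − ⌈16423/536⌉ = 32 − 31 = 1
n=43: ⌈(44·385+253)/536⌉ − ⌈(43·385+253)/536⌉ = ⌈17193/536⌉ − ⌈16808/536⌉ = 33 − 32 = 1
n=44: ⌈(45·385+253)/536⌉ − ⌈(44·385+253)/536⌉ = ⌈17578/536⌉ − ⌈17193/536⌉ = 33 − 33 = 0
n=45: ⌈(46·385+253)/536⌉ − ⌈(45·385+253)/536⌉ = ⌈17963/536⌉ − ⌈17578/536⌉ = 34 − 33 = 1
n=46: ⌈(47·385+253)/536⌉ − ⌈(46·385+253)/536⌉ = ⌈18348/536⌉ − ⌈17963/536⌉ = 35 − 34 = 1
n=47: ⌈(48·385+253)/536⌉ − ⌈(47·385+253)/536⌉ = ⌈18733/536⌉ − ⌈18348/536⌉ = 35 − 35 = 0
n=48: ⌈(49·385+253)/536⌉ − ⌈(48·385+253)/536⌉ = ⌈19118/536⌉ − ⌈18733/536⌉ = 36 − 35 = 1
n=49: ⌈(50·385+253)/536⌉ − ⌈(49·385+253)/536⌉ = ⌈19503/536⌉ − ⌈19118/536⌉ = 37 − 36 = 1
n=50: ⌈(51·385+253)/536⌉ − ⌈(50·385+253)/536⌉ = ⌈19888/536⌉ − ⌈19503/536⌉ = 38 − 37 = 1
n=51: ⌈(52·385+253)/536⌉ − ⌈(51·385+253)/536⌉ = ⌈20273/536⌉ − ⌈19888/536⌉ = 38 − 38 = 0
n=52: ⌈(53·385+253)/536⌉ − ⌈(52·385+253)/536⌉ = ⌈20658/536⌉ − ⌈20273/536⌉ = 39 − 38 = 1
n=53: ⌈(54·385+253)/536⌉ − ⌈(53·385+253)/536⌉ = ⌈21043/536⌉ − ⌈20658/536⌉ = 40 − 39 = 1
n=54: ⌈(55·385+253)/536⌉ − ⌈(54·385+253)/536⌉ = ⌈21428/536⌉ − ⌈21043/536⌉ = 40 − 40 = 0
n=55: ⌈(56·385+253)/536⌉ − ⌈(55·385+253)/536⌉ = ⌈21813/536⌉ − ⌈21428/536⌉ = 41 − 40 = 1
n=56: ⌈(57·385+253)/536⌉ − ⌈(56·385+253)/536⌉ = ⌈22198/536⌉ − ⌈21813/536⌉ = 42 − 41 = 1
n=57: ⌈(58·385+253)/536⌉ − ⌈(57·385+253)/536⌉ = ⌈22583/536⌉ − ⌈22198/536⌉ = 43 − 42 = 1
n=58: ⌈(59·385+253)/536⌉ − ⌈(58·385+253)/536⌉ = ⌈22968/536⌉ − ⌈22583/536⌉ = 43 − 43 = 0
n=59: ⌈(60·385+253)/536⌉ − ⌈(59·385+253)/536⌉ = ⌈23353/536⌉ − ⌈22968/536⌉ = 44 − 43 = 1
n=60: ⌈(61·385+253)/536⌉ − ⌈(60·385+253)/536⌉ = ⌈23738/536⌉ − ⌈23353/536⌉ = 45 − 44 = 1
n=61: ⌈(62·385+253)/536⌉ − ⌈(61·385+253)/536⌉ = ⌈24123/536⌉ − ⌈23738/536⌉ = 46 − 45 = 1
n=62: ⌈(63·385+253)/536⌉ − ⌈(62·385+253)/536⌉ = ⌈24508/536⌉ − ⌈24123/536⌉ = 46 − 46 = 0
n=63: ⌈(64·385+253)/536⌉ − ⌈(63·385+253)/536⌉ = ⌈24893/536⌉ − ⌈24508/536⌉ = 47 − 46 = 1
n=64: ⌈(65·385+253)/536⌉ − ⌈(64·385+253)/536⌉ = ⌈25278/536⌉ − ⌈24893/536⌉ = 48 − 47 = 1
n=65: ⌈(66·385+253)/536⌉ − ⌈(65·385+253)/536⌉ = ⌈25663/536⌉ − ⌈25278/536⌉ = 48 − 48 = 0
n=66: ⌈(67·385+253)/536⌉ − ⌈(66·385+253)/536⌉ = ⌈26048/536⌉ − ⌈25663/536⌉ = 49 − 48 = 1
n=67: ⌈(68·385+253)/536⌉ − ⌈(67·385+253)/536⌉ = ⌈26433/536⌉ − ⌈26048/536⌉ = 50 − 49 = 1
n=68: ⌈(69·385+253)/536⌉ − ⌈(68·385+253)/536⌉ = ⌈26818/536⌉ − ⌈26433/536⌉ = 51 − 50 = 1
n=69: ⌈(70·385+253)/536⌉ − ⌈(69·385+253)/536⌉ = ⌈27203/536⌉ − ⌈26818/536⌉ = 51 − 51 = 0
n=70: ⌈(71·385+253)/536⌉ − ⌈(70·385+253)/536⌉ = ⌈27588/536⌉ − ⌈27203/536⌉ = 52 − 51 = 1
n=71: ⌈(72·385+253)/536⌉ − ⌈(71·385+253)/536⌉ = ⌈27973/536⌉ − ⌈27588/536⌉ = 53 − 52 = 1
n=72: ⌈(73·385+253)/536⌉ − ⌈(72·385+253)/536⌉ = ⌈28358/536⌉ − ⌈27973/536⌉ = 53 − 53 = 0
n=73: ⌈(74·385+253)/536⌉ − ⌈(73·385+253)/536⌉ = ⌈28743/536⌉ − ⌈28358/536⌉ = 54 − 53 = 1
n=74: ⌈(75·385+253)/536⌉ − ⌈(74·385+253)/536⌉ = ⌈29128/536⌉ − ⌈28743/536⌉ = 55 − 54 = 1
n=75: ⌈(76·385+253)/536⌉ − ⌈(75·385+253)/536⌉ = ⌈29513/536⌉ − ⌈29128/536⌉ = 56 − 55 = 1
n=76: ⌈(77·385+253)/536⌉ − ⌈(76·385+253)/536⌉ = ⌈29898/536⌉ − ⌈29513/536⌉ = 56 − 56 = 0
n=77: ⌈(78·385+253)/536⌉ − ⌈(77·385+253)/536⌉ = ⌈30283/536⌉ − ⌈29898/536⌉ = 57 − 56 = 1
n=78: ⌈(79·385+253)/536⌉ − ⌈(78·385+253)/536⌉ = ⌈30668/536⌉ − ⌈30283/536⌉ = 58 − 57 = 1
n=79: ⌈(80·385+253)/536⌉ − ⌈(79·385+253)/536⌉ = ⌈31053/536⌉ − ⌈30668/536⌉ = 58 − 58 = 0
n=80: ⌈(81·385+253)/536⌉ − ⌈(80·385+253)/536⌉ = ⌈31438/536⌉ − ⌈31053/536⌉ = 59 − 58 = 1
n=81: ⌈(82·385+253)/536⌉ − ⌈(81·385+253)/536⌉ = ⌈31823/536⌉ − ⌈31438/536⌉ = 60 − 59 = 1
n=82: ⌈(83·385+253)/536⌉ − ⌈(82·385+253)/536⌉ = ⌈32208/536⌉ − ⌈31823/536⌉ = 61 − 60 = 1
n=83: ⌈(84·385+253)/536⌉ − ⌈(83·385+253)/536⌉ = ⌈32593/536⌉ − ⌈32208/536⌉ = 61 − 61 = 0
n=84: ⌈(85·385+253)/536⌉ − ⌈(84·385+253)/536⌉ = ⌈32978/536⌉ − ⌈32593/536⌉ = 62 − 61 = 1
n=85: ⌈(86·385+253)/536⌉ − ⌈(85·385+253)/536⌉ = ⌈33363/536⌉ − ⌈32978/536⌉ = 63 − 62 = 1
n=86: ⌈(87·385+253)/536⌉ − ⌈(86·385+253)/536⌉ = ⌈33748/536⌉ − ⌈33363/536⌉ = 63 − 63 = 0
n=87: ⌈(88·385+253)/536⌉ − ⌈(87·385+253)/536⌉ = ⌈34133/536⌉ − ⌈33748/536⌉ = 64 − 63 = 1
n=88: ⌈(89·385+253)/536⌉ − ⌈(88·385+253)/536⌉ = ⌈34518/536⌉ − ⌈34133/536⌉ = 65 − 64 = 1
n=89: ⌈(90·385+253)/536⌉ − ⌈(89·385+253)/536⌉ = ⌈34903/536⌉ − ⌈34518/536⌉ = 66 − 65 = 1
n=90: ⌈(91·385+253)/536⌉ − ⌈(90·385+253)/536⌉ = ⌈35288/536⌉ − ⌈34903/536⌉ = 66 − 66 = 0
n=91: ⌈(92·385+253)/536⌉ − ⌈(91·385+253)/536⌉ = ⌈35673/536⌉ − ⌈35288/536⌉ = 67 − 66 = 1
n=92: ⌈(93·385+253)/536⌉ − ⌈(92·385+253)/536⌉ = ⌈36058/536⌉ − ⌈35673/536⌉ = 68 − 67 = 1
n=93: ⌈(94·385+253)/536⌉ − ⌈(93·385+253)/536⌉ = ⌈36443/536⌉ − ⌈36058/536⌉ = 68 − 68 = 0
n=94: ⌈(95·385+253)/536⌉ − ⌈(94·385+253)/536⌉ = ⌈36828/536⌉ − ⌈36443/536⌉ = 69 − 68 = 1


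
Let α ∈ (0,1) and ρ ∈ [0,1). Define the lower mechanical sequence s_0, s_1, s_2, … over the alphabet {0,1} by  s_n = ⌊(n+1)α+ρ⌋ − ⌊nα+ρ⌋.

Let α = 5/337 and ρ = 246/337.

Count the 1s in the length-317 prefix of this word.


#1s = Σ_{n=0}^{316} s_n = Σ_{n=0}^{316} (⌊(n+1)α+ρ⌋ − ⌊nα+ρ⌋)
the sum telescopes: every ⌊nα+ρ⌋ with 0 < n < 317 appears once with + and once with −, leaving ⌊317α+ρ⌋ − ⌊0·α+ρ⌋
317α + ρ = (317·5 + 246) / 337 = 1831/337
ρ = 246/337
⌊1831/337⌋ = 5,  ⌊246/337⌋ = 0
#1s = 5 − 0 = 5

5


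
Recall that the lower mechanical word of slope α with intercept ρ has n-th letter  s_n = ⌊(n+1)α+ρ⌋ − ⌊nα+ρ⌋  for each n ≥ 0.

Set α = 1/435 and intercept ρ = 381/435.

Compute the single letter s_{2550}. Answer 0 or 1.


0

(n+1)α + ρ = (2551·1 + 381) / 435 = 2932/435
nα + ρ     = (2550·1 + 381) / 435 = 2931/435
⌊2932/435⌋ = 6,  ⌊2931/435⌋ = 6
s_{2550} = 6 − 6 = 0


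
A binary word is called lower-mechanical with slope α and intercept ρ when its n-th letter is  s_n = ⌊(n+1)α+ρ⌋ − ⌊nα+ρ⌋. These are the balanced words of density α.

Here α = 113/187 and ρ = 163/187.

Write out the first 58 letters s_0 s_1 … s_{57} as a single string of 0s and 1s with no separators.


n=0: ⌊(1·113+163)/187⌋ − ⌊(0·113+163)/187⌋ = ⌊276/187⌋ − ⌊163/187⌋ = 1 − 0 = 1
n=1: ⌊(2·113+163)/187⌋ − ⌊(1·113+163)/187⌋ = ⌊389/187⌋ − ⌊276/187⌋ = 2 − 1 = 1
n=2: ⌊(3·113+163)/187⌋ − ⌊(2·113+163)/187⌋ = ⌊502/187⌋ − ⌊389/187⌋ = 2 − 2 = 0
n=3: ⌊(4·113+163)/187⌋ − ⌊(3·113+163)/187⌋ = ⌊615/187⌋ − ⌊502/187⌋ = 3 − 2 = 1
n=4: ⌊(5·113+163)/187⌋ − ⌊(4·113+163)/187⌋ = ⌊728/187⌋ − ⌊615/187⌋ = 3 − 3 = 0
n=5: ⌊(6·113+163)/187⌋ − ⌊(5·113+163)/187⌋ = ⌊841/187⌋ − ⌊728/187⌋ = 4 − 3 = 1
n=6: ⌊(7·113+163)/187⌋ − ⌊(6·113+163)/187⌋ = ⌊954/187⌋ − ⌊841/187⌋ = 5 − 4 = 1
n=7: ⌊(8·113+163)/187⌋ − ⌊(7·113+163)/187⌋ = ⌊1067/187⌋ − ⌊954/187⌋ = 5 − 5 = 0
n=8: ⌊(9·113+163)/187⌋ − ⌊(8·113+163)/187⌋ = ⌊1180/187⌋ − ⌊1067/187⌋ = 6 − 5 = 1
n=9: ⌊(10·113+163)/187⌋ − ⌊(9·113+163)/187⌋ = ⌊1293/187⌋ − ⌊1180/187⌋ = 6 − 6 = 0
n=10: ⌊(11·113+163)/187⌋ − ⌊(10·113+163)/187⌋ = ⌊1406/187⌋ − ⌊1293/187⌋ = 7 − 6 = 1
n=11: ⌊(12·113+163)/187⌋ − ⌊(11·113+163)/187⌋ = ⌊1519/187⌋ − ⌊1406/187⌋ = 8 − 7 = 1
n=12: ⌊(13·113+163)/187⌋ − ⌊(12·113+163)/187⌋ = ⌊1632/187⌋ − ⌊1519/187⌋ = 8 − 8 = 0
n=13: ⌊(14·113+163)/187⌋ − ⌊(13·113+163)/187⌋ = ⌊1745/187⌋ − ⌊1632/187⌋ = 9 − 8 = 1
n=14: ⌊(15·113+163)/187⌋ − ⌊(14·113+163)/187⌋ = ⌊1858/187⌋ − ⌊1745/187⌋ = 9 − 9 = 0
n=15: ⌊(16·113+163)/187⌋ − ⌊(15·113+163)/187⌋ = ⌊1971/187⌋ − ⌊1858/187⌋ = 10 − 9 = 1
n=16: ⌊(17·113+163)/187⌋ − ⌊(16·113+163)/187⌋ = ⌊2084/187⌋ − ⌊1971/187⌋ = 11 − 10 = 1
n=17: ⌊(18·113+163)/187⌋ − ⌊(17·113+163)/187⌋ = ⌊2197/187⌋ − ⌊2084/187⌋ = 11 − 11 = 0
n=18: ⌊(19·113+163)/187⌋ − ⌊(18·113+163)/187⌋ = ⌊2310/187⌋ − ⌊2197/187⌋ = 12 − 11 = 1
n=19: ⌊(20·113+163)/187⌋ − ⌊(19·113+163)/187⌋ = ⌊2423/187⌋ − ⌊2310/187⌋ = 12 − 12 = 0
n=20: ⌊(21·113+163)/187⌋ − ⌊(20·113+163)/187⌋ = ⌊2536/187⌋ − ⌊2423/187⌋ = 13 − 12 = 1
n=21: ⌊(22·113+163)/187⌋ − ⌊(21·113+163)/187⌋ = ⌊2649/187⌋ − ⌊2536/187⌋ = 14 − 13 = 1
n=22: ⌊(23·113+163)/187⌋ − ⌊(22·113+163)/187⌋ = ⌊2762/187⌋ − ⌊2649/187⌋ = 14 − 14 = 0
n=23: ⌊(24·113+163)/187⌋ − ⌊(23·113+163)/187⌋ = ⌊2875/187⌋ − ⌊2762/187⌋ = 15 − 14 = 1
n=24: ⌊(25·113+163)/187⌋ − ⌊(24·113+163)/187⌋ = ⌊2988/187⌋ − ⌊2875/187⌋ = 15 − 15 = 0
n=25: ⌊(26·113+163)/187⌋ − ⌊(25·113+163)/187⌋ = ⌊3101/187⌋ − ⌊2988/187⌋ = 16 − 15 = 1
n=26: ⌊(27·113+163)/187⌋ − ⌊(26·113+163)/187⌋ = ⌊3214/187⌋ − ⌊3101/187⌋ = 17 − 16 = 1
n=27: ⌊(28·113+163)/187⌋ − ⌊(27·113+163)/187⌋ = ⌊3327/187⌋ − ⌊3214/187⌋ = 17 − 17 = 0
n=28: ⌊(29·113+163)/187⌋ − ⌊(28·113+163)/187⌋ = ⌊3440/187⌋ − ⌊3327/187⌋ = 18 − 17 = 1
n=29: ⌊(30·113+163)/187⌋ − ⌊(29·113+163)/187⌋ = ⌊3553/187⌋ − ⌊3440/187⌋ = 19 − 18 = 1
n=30: ⌊(31·113+163)/187⌋ − ⌊(30·113+163)/187⌋ = ⌊3666/187⌋ − ⌊3553/187⌋ = 19 − 19 = 0
n=31: ⌊(32·113+163)/187⌋ − ⌊(31·113+163)/187⌋ = ⌊3779/187⌋ − ⌊3666/187⌋ = 20 − 19 = 1
n=32: ⌊(33·113+163)/187⌋ − ⌊(32·113+163)/187⌋ = ⌊3892/187⌋ − ⌊3779/187⌋ = 20 − 20 = 0
n=33: ⌊(34·113+163)/187⌋ − ⌊(33·113+163)/187⌋ = ⌊4005/187⌋ − ⌊3892/187⌋ = 21 − 20 = 1
n=34: ⌊(35·113+163)/187⌋ − ⌊(34·113+163)/187⌋ = ⌊4118/187⌋ − ⌊4005/187⌋ = 22 − 21 = 1
n=35: ⌊(36·113+163)/187⌋ − ⌊(35·113+163)/187⌋ = ⌊4231/187⌋ − ⌊4118/187⌋ = 22 − 22 = 0
n=36: ⌊(37·113+163)/187⌋ − ⌊(36·113+163)/187⌋ = ⌊4344/187⌋ − ⌊4231/187⌋ = 23 − 22 = 1
n=37: ⌊(38·113+163)/187⌋ − ⌊(37·113+163)/187⌋ = ⌊4457/187⌋ − ⌊4344/187⌋ = 23 − 23 = 0
n=38: ⌊(39·113+163)/187⌋ − ⌊(38·113+163)/187⌋ = ⌊4570/187⌋ − ⌊4457/187⌋ = 24 − 23 = 1
n=39: ⌊(40·113+163)/187⌋ − ⌊(39·113+163)/187⌋ = ⌊4683/187⌋ − ⌊4570/187⌋ = 25 − 24 = 1
n=40: ⌊(41·113+163)/187⌋ − ⌊(40·113+163)/187⌋ = ⌊4796/187⌋ − ⌊4683/187⌋ = 25 − 25 = 0
n=41: ⌊(42·113+163)/187⌋ − ⌊(41·113+163)/187⌋ = ⌊4909/187⌋ − ⌊4796/187⌋ = 26 − 25 = 1
n=42: ⌊(43·113+163)/187⌋ − ⌊(42·113+163)/187⌋ = ⌊5022/187⌋ − ⌊4909/187⌋ = 26 − 26 = 0
n=43: ⌊(44·113+163)/187⌋ − ⌊(43·113+163)/187⌋ = ⌊5135/187⌋ − ⌊5022/187⌋ = 27 − 26 = 1
n=44: ⌊(45·113+163)/187⌋ − ⌊(44·113+163)/187⌋ = ⌊5248/187⌋ − ⌊5135/187⌋ = 28 − 27 = 1
n=45: ⌊(46·113+163)/187⌋ − ⌊(45·113+163)/187⌋ = ⌊5361/187⌋ − ⌊5248/187⌋ = 28 − 28 = 0
n=46: ⌊(47·113+163)/187⌋ − ⌊(46·113+163)/187⌋ = ⌊5474/187⌋ − ⌊5361/187⌋ = 29 − 28 = 1
n=47: ⌊(48·113+163)/187⌋ − ⌊(47·113+163)/187⌋ = ⌊5587/187⌋ − ⌊5474/187⌋ = 29 − 29 = 0
n=48: ⌊(49·113+163)/187⌋ − ⌊(48·113+163)/187⌋ = ⌊5700/187⌋ − ⌊5587/187⌋ = 30 − 29 = 1
n=49: ⌊(50·113+163)/187⌋ − ⌊(49·113+163)/187⌋ = ⌊5813/187⌋ − ⌊5700/187⌋ = 31 − 30 = 1
n=50: ⌊(51·113+163)/187⌋ − ⌊(50·113+163)/187⌋ = ⌊5926/187⌋ − ⌊5813/187⌋ = 31 − 31 = 0
n=51: ⌊(52·113+163)/187⌋ − ⌊(51·113+163)/187⌋ = ⌊6039/187⌋ − ⌊5926/187⌋ = 32 − 31 = 1
n=52: ⌊(53·113+163)/187⌋ − ⌊(52·113+163)/187⌋ = ⌊6152/187⌋ − ⌊6039/187⌋ = 32 − 32 = 0
n=53: ⌊(54·113+163)/187⌋ − ⌊(53·113+163)/187⌋ = ⌊6265/187⌋ − ⌊6152/187⌋ = 33 − 32 = 1
n=54: ⌊(55·113+163)/187⌋ − ⌊(54·113+163)/187⌋ = ⌊6378/187⌋ − ⌊6265/187⌋ = 34 − 33 = 1
n=55: ⌊(56·113+163)/187⌋ − ⌊(55·113+163)/187⌋ = ⌊6491/187⌋ − ⌊6378/187⌋ = 34 − 34 = 0
n=56: ⌊(57·113+163)/187⌋ − ⌊(56·113+163)/187⌋ = ⌊6604/187⌋ − ⌊6491/187⌋ = 35 − 34 = 1
n=57: ⌊(58·113+163)/187⌋ − ⌊(57·113+163)/187⌋ = ⌊6717/187⌋ − ⌊6604/187⌋ = 35 − 35 = 0

1101011010110101101011010110110101101011010110101101011010


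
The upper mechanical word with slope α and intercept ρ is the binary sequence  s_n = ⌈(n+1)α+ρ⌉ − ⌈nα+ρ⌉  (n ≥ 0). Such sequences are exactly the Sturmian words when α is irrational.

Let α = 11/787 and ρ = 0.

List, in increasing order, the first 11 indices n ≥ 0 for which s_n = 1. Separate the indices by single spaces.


n=0: ⌈11/787⌉−⌈0/787⌉ = 1−0 = 1  ← one
n=1: ⌈22/787⌉−⌈11/787⌉ = 1−1 = 0
n=2: ⌈33/787⌉−⌈22/787⌉ = 1−1 = 0
  …
n=71: ⌈792/787⌉−⌈781/787⌉ = 2−1 = 1  ← one
n=72: ⌈803/787⌉−⌈792/787⌉ = 2−2 = 0
n=73: ⌈814/787⌉−⌈803/787⌉ = 2−2 = 0
  …
n=143: ⌈1584/787⌉−⌈1573/787⌉ = 3−2 = 1  ← one
n=144: ⌈1595/787⌉−⌈1584/787⌉ = 3−3 = 0
n=145: ⌈1606/787⌉−⌈1595/787⌉ = 3−3 = 0
  …
n=214: ⌈2365/787⌉−⌈2354/787⌉ = 4−3 = 1  ← one
n=215: ⌈2376/787⌉−⌈2365/787⌉ = 4−4 = 0
n=216: ⌈2387/787⌉−⌈2376/787⌉ = 4−4 = 0
  …
n=286: ⌈3157/787⌉−⌈3146/787⌉ = 5−4 = 1  ← one
n=287: ⌈3168/787⌉−⌈3157/787⌉ = 5−5 = 0
n=288: ⌈3179/787⌉−⌈3168/787⌉ = 5−5 = 0
  …
n=357: ⌈3938/787⌉−⌈3927/787⌉ = 6−5 = 1  ← one
n=358: ⌈3949/787⌉−⌈3938/787⌉ = 6−6 = 0
n=359: ⌈3960/787⌉−⌈3949/787⌉ = 6−6 = 0
  …
n=429: ⌈4730/787⌉−⌈4719/787⌉ = 7−6 = 1  ← one
n=430: ⌈4741/787⌉−⌈4730/787⌉ = 7−7 = 0
n=431: ⌈4752/787⌉−⌈4741/787⌉ = 7−7 = 0
  …
n=500: ⌈5511/787⌉−⌈5500/787⌉ = 8−7 = 1  ← one
n=501: ⌈5522/787⌉−⌈5511/787⌉ = 8−8 = 0
n=502: ⌈5533/787⌉−⌈5522/787⌉ = 8−8 = 0
  …
n=572: ⌈6303/787⌉−⌈6292/787⌉ = 9−8 = 1  ← one
n=573: ⌈6314/787⌉−⌈6303/787⌉ = 9−9 = 0
n=574: ⌈6325/787⌉−⌈6314/787⌉ = 9−9 = 0
  …
n=643: ⌈7084/787⌉−⌈7073/787⌉ = 10−9 = 1  ← one
n=644: ⌈7095/787⌉−⌈7084/787⌉ = 10−10 = 0
n=645: ⌈7106/787⌉−⌈7095/787⌉ = 10−10 = 0
  …
n=715: ⌈7876/787⌉−⌈7865/787⌉ = 11−10 = 1  ← one
positions of the first 11 ones: 0 71 143 214 286 357 429 500 572 643 715

0 71 143 214 286 357 429 500 572 643 715


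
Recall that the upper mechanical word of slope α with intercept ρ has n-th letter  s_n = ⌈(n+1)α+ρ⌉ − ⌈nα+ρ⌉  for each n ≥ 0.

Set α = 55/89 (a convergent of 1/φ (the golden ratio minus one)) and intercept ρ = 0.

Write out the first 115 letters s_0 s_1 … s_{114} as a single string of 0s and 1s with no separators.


n=0: ⌈(1·55)/89⌉ − ⌈(0·55)/89⌉ = ⌈55/89⌉ − ⌈0/89⌉ = 1 − 0 = 1
n=1: ⌈(2·55)/89⌉ − ⌈(1·55)/89⌉ = ⌈110/89⌉ − ⌈55/89⌉ = 2 − 1 = 1
n=2: ⌈(3·55)/89⌉ − ⌈(2·55)/89⌉ = ⌈165/89⌉ − ⌈110/89⌉ = 2 − 2 = 0
n=3: ⌈(4·55)/89⌉ − ⌈(3·55)/89⌉ = ⌈220/89⌉ − ⌈165/89⌉ = 3 − 2 = 1
n=4: ⌈(5·55)/89⌉ − ⌈(4·55)/89⌉ = ⌈275/89⌉ − ⌈220/89⌉ = 4 − 3 = 1
n=5: ⌈(6·55)/89⌉ − ⌈(5·55)/89⌉ = ⌈330/89⌉ − ⌈275/89⌉ = 4 − 4 = 0
n=6: ⌈(7·55)/89⌉ − ⌈(6·55)/89⌉ = ⌈385/89⌉ − ⌈330/89⌉ = 5 − 4 = 1
n=7: ⌈(8·55)/89⌉ − ⌈(7·55)/89⌉ = ⌈440/89⌉ − ⌈385/89⌉ = 5 − 5 = 0
n=8: ⌈(9·55)/89⌉ − ⌈(8·55)/89⌉ = ⌈495/89⌉ − ⌈440/89⌉ = 6 − 5 = 1
n=9: ⌈(10·55)/89⌉ − ⌈(9·55)/89⌉ = ⌈550/89⌉ − ⌈495/89⌉ = 7 − 6 = 1
n=10: ⌈(11·55)/89⌉ − ⌈(10·55)/89⌉ = ⌈605/89⌉ − ⌈550/89⌉ = 7 − 7 = 0
n=11: ⌈(12·55)/89⌉ − ⌈(11·55)/89⌉ = ⌈660/89⌉ − ⌈605/89⌉ = 8 − 7 = 1
n=12: ⌈(13·55)/89⌉ − ⌈(12·55)/89⌉ = ⌈715/89⌉ − ⌈660/89⌉ = 9 − 8 = 1
n=13: ⌈(14·55)/89⌉ − ⌈(13·55)/89⌉ = ⌈770/89⌉ − ⌈715/89⌉ = 9 − 9 = 0
n=14: ⌈(15·55)/89⌉ − ⌈(14·55)/89⌉ = ⌈825/89⌉ − ⌈770/89⌉ = 10 − 9 = 1
n=15: ⌈(16·55)/89⌉ − ⌈(15·55)/89⌉ = ⌈880/89⌉ − ⌈825/89⌉ = 10 − 10 = 0
n=16: ⌈(17·55)/89⌉ − ⌈(16·55)/89⌉ = ⌈935/89⌉ − ⌈880/89⌉ = 11 − 10 = 1
n=17: ⌈(18·55)/89⌉ − ⌈(17·55)/89⌉ = ⌈990/89⌉ − ⌈935/89⌉ = 12 − 11 = 1
n=18: ⌈(19·55)/89⌉ − ⌈(18·55)/89⌉ = ⌈1045/89⌉ − ⌈990/89⌉ = 12 − 12 = 0
n=19: ⌈(20·55)/89⌉ − ⌈(19·55)/89⌉ = ⌈1100/89⌉ − ⌈1045/89⌉ = 13 − 12 = 1
n=20: ⌈(21·55)/89⌉ − ⌈(20·55)/89⌉ = ⌈1155/89⌉ − ⌈1100/89⌉ = 13 − 13 = 0
n=21: ⌈(22·55)/89⌉ − ⌈(21·55)/89⌉ = ⌈1210/89⌉ − ⌈1155/89⌉ = 14 − 13 = 1
n=22: ⌈(23·55)/89⌉ − ⌈(22·55)/89⌉ = ⌈1265/89⌉ − ⌈1210/89⌉ = 15 − 14 = 1
n=23: ⌈(24·55)/89⌉ − ⌈(23·55)/89⌉ = ⌈1320/89⌉ − ⌈1265/89⌉ = 15 − 15 = 0
n=24: ⌈(25·55)/89⌉ − ⌈(24·55)/89⌉ = ⌈1375/89⌉ − ⌈1320/89⌉ = 16 − 15 = 1
n=25: ⌈(26·55)/89⌉ − ⌈(25·55)/89⌉ = ⌈1430/89⌉ − ⌈1375/89⌉ = 17 − 16 = 1
n=26: ⌈(27·55)/89⌉ − ⌈(26·55)/89⌉ = ⌈1485/89⌉ − ⌈1430/89⌉ = 17 − 17 = 0
n=27: ⌈(28·55)/89⌉ − ⌈(27·55)/89⌉ = ⌈1540/89⌉ − ⌈1485/89⌉ = 18 − 17 = 1
n=28: ⌈(29·55)/89⌉ − ⌈(28·55)/89⌉ = ⌈1595/89⌉ − ⌈1540/89⌉ = 18 − 18 = 0
n=29: ⌈(30·55)/89⌉ − ⌈(29·55)/89⌉ = ⌈1650/89⌉ − ⌈1595/89⌉ = 19 − 18 = 1
n=30: ⌈(31·55)/89⌉ − ⌈(30·55)/89⌉ = ⌈1705/89⌉ − ⌈1650/89⌉ = 20 − 19 = 1
n=31: ⌈(32·55)/89⌉ − ⌈(31·55)/89⌉ = ⌈1760/89⌉ − ⌈1705/89⌉ = 20 − 20 = 0
n=32: ⌈(33·55)/89⌉ − ⌈(32·55)/89⌉ = ⌈1815/89⌉ − ⌈1760/89⌉ = 21 − 20 = 1
n=33: ⌈(34·55)/89⌉ − ⌈(33·55)/89⌉ = ⌈1870/89⌉ − ⌈1815/89⌉ = 22 − 21 = 1
n=34: ⌈(35·55)/89⌉ − ⌈(34·55)/89⌉ = ⌈1925/89⌉ − ⌈1870/89⌉ = 22 − 22 = 0
n=35: ⌈(36·55)/89⌉ − ⌈(35·55)/89⌉ = ⌈1980/89⌉ − ⌈1925/89⌉ = 23 − 22 = 1
n=36: ⌈(37·55)/89⌉ − ⌈(36·55)/89⌉ = ⌈2035/89⌉ − ⌈1980/89⌉ = 23 − 23 = 0
n=37: ⌈(38·55)/89⌉ − ⌈(37·55)/89⌉ = ⌈2090/89⌉ − ⌈2035/89⌉ = 24 − 23 = 1
n=38: ⌈(39·55)/89⌉ − ⌈(38·55)/89⌉ = ⌈2145/89⌉ − ⌈2090/89⌉ = 25 − 24 = 1
n=39: ⌈(40·55)/89⌉ − ⌈(39·55)/89⌉ = ⌈2200/89⌉ − ⌈2145/89⌉ = 25 − 25 = 0
n=40: ⌈(41·55)/89⌉ − ⌈(40·55)/89⌉ = ⌈2255/89⌉ − ⌈2200/89⌉ = 26 − 25 = 1
n=41: ⌈(42·55)/89⌉ − ⌈(41·55)/89⌉ = ⌈2310/89⌉ − ⌈2255/89⌉ = 26 − 26 = 0
n=42: ⌈(43·55)/89⌉ − ⌈(42·55)/89⌉ = ⌈2365/89⌉ − ⌈2310/89⌉ = 27 − 26 = 1
n=43: ⌈(44·55)/89⌉ − ⌈(43·55)/89⌉ = ⌈2420/89⌉ − ⌈2365/89⌉ = 28 − 27 = 1
n=44: ⌈(45·55)/89⌉ − ⌈(44·55)/89⌉ = ⌈2475/89⌉ − ⌈2420/89⌉ = 28 − 28 = 0
n=45: ⌈(46·55)/89⌉ − ⌈(45·55)/89⌉ = ⌈2530/89⌉ − ⌈2475/89⌉ = 29 − 28 = 1
n=46: ⌈(47·55)/89⌉ − ⌈(46·55)/89⌉ = ⌈2585/89⌉ − ⌈2530/89⌉ = 30 − 29 = 1
n=47: ⌈(48·55)/89⌉ − ⌈(47·55)/89⌉ = ⌈2640/89⌉ − ⌈2585/89⌉ = 30 − 30 = 0
n=48: ⌈(49·55)/89⌉ − ⌈(48·55)/89⌉ = ⌈2695/89⌉ − ⌈2640/89⌉ = 31 − 30 = 1
n=49: ⌈(50·55)/89⌉ − ⌈(49·55)/89⌉ = ⌈2750/89⌉ − ⌈2695/89⌉ = 31 − 31 = 0
n=50: ⌈(51·55)/89⌉ − ⌈(50·55)/89⌉ = ⌈2805/89⌉ − ⌈2750/89⌉ = 32 − 31 = 1
n=51: ⌈(52·55)/89⌉ − ⌈(51·55)/89⌉ = ⌈2860/89⌉ − ⌈2805/89⌉ = 33 − 32 = 1
n=52: ⌈(53·55)/89⌉ − ⌈(52·55)/89⌉ = ⌈2915/89⌉ − ⌈2860/89⌉ = 33 − 33 = 0
n=53: ⌈(54·55)/89⌉ − ⌈(53·55)/89⌉ = ⌈2970/89⌉ − ⌈2915/89⌉ = 34 − 33 = 1
n=54: ⌈(55·55)/89⌉ − ⌈(54·55)/89⌉ = ⌈3025/89⌉ − ⌈2970/89⌉ = 34 − 34 = 0
n=55: ⌈(56·55)/89⌉ − ⌈(55·55)/89⌉ = ⌈3080/89⌉ − ⌈3025/89⌉ = 35 − 34 = 1
n=56: ⌈(57·55)/89⌉ − ⌈(56·55)/89⌉ = ⌈3135/89⌉ − ⌈3080/89⌉ = 36 − 35 = 1
n=57: ⌈(58·55)/89⌉ − ⌈(57·55)/89⌉ = ⌈3190/89⌉ − ⌈3135/89⌉ = 36 − 36 = 0
n=58: ⌈(59·55)/89⌉ − ⌈(58·55)/89⌉ = ⌈3245/89⌉ − ⌈3190/89⌉ = 37 − 36 = 1
n=59: ⌈(60·55)/89⌉ − ⌈(59·55)/89⌉ = ⌈3300/89⌉ − ⌈3245/89⌉ = 38 − 37 = 1
n=60: ⌈(61·55)/89⌉ − ⌈(60·55)/89⌉ = ⌈3355/89⌉ − ⌈3300/89⌉ = 38 − 38 = 0
n=61: ⌈(62·55)/89⌉ − ⌈(61·55)/89⌉ = ⌈3410/89⌉ − ⌈3355/89⌉ = 39 − 38 = 1
n=62: ⌈(63·55)/89⌉ − ⌈(62·55)/89⌉ = ⌈3465/89⌉ − ⌈3410/89⌉ = 39 − 39 = 0
n=63: ⌈(64·55)/89⌉ − ⌈(63·55)/89⌉ = ⌈3520/89⌉ − ⌈3465/89⌉ = 40 − 39 = 1
n=64: ⌈(65·55)/89⌉ − ⌈(64·55)/89⌉ = ⌈3575/89⌉ − ⌈3520/89⌉ = 41 − 40 = 1
n=65: ⌈(66·55)/89⌉ − ⌈(65·55)/89⌉ = ⌈3630/89⌉ − ⌈3575/89⌉ = 41 − 41 = 0
n=66: ⌈(67·55)/89⌉ − ⌈(66·55)/89⌉ = ⌈3685/89⌉ − ⌈3630/89⌉ = 42 − 41 = 1
n=67: ⌈(68·55)/89⌉ − ⌈(67·55)/89⌉ = ⌈3740/89⌉ − ⌈3685/89⌉ = 43 − 42 = 1
n=68: ⌈(69·55)/89⌉ − ⌈(68·55)/89⌉ = ⌈3795/89⌉ − ⌈3740/89⌉ = 43 − 43 = 0
n=69: ⌈(70·55)/89⌉ − ⌈(69·55)/89⌉ = ⌈3850/89⌉ − ⌈3795/89⌉ = 44 − 43 = 1
n=70: ⌈(71·55)/89⌉ − ⌈(70·55)/89⌉ = ⌈3905/89⌉ − ⌈3850/89⌉ = 44 − 44 = 0
n=71: ⌈(72·55)/89⌉ − ⌈(71·55)/89⌉ = ⌈3960/89⌉ − ⌈3905/89⌉ = 45 − 44 = 1
n=72: ⌈(73·55)/89⌉ − ⌈(72·55)/89⌉ = ⌈4015/89⌉ − ⌈3960/89⌉ = 46 − 45 = 1
n=73: ⌈(74·55)/89⌉ − ⌈(73·55)/89⌉ = ⌈4070/89⌉ − ⌈4015/89⌉ = 46 − 46 = 0
n=74: ⌈(75·55)/89⌉ − ⌈(74·55)/89⌉ = ⌈4125/89⌉ − ⌈4070/89⌉ = 47 − 46 = 1
n=75: ⌈(76·55)/89⌉ − ⌈(75·55)/89⌉ = ⌈4180/89⌉ − ⌈4125/89⌉ = 47 − 47 = 0
n=76: ⌈(77·55)/89⌉ − ⌈(76·55)/89⌉ = ⌈4235/89⌉ − ⌈4180/89⌉ = 48 − 47 = 1
n=77: ⌈(78·55)/89⌉ − ⌈(77·55)/89⌉ = ⌈4290/89⌉ − ⌈4235/89⌉ = 49 − 48 = 1
n=78: ⌈(79·55)/89⌉ − ⌈(78·55)/89⌉ = ⌈4345/89⌉ − ⌈4290/89⌉ = 49 − 49 = 0
n=79: ⌈(80·55)/89⌉ − ⌈(79·55)/89⌉ = ⌈4400/89⌉ − ⌈4345/89⌉ = 50 − 49 = 1
n=80: ⌈(81·55)/89⌉ − ⌈(80·55)/89⌉ = ⌈4455/89⌉ − ⌈4400/89⌉ = 51 − 50 = 1
n=81: ⌈(82·55)/89⌉ − ⌈(81·55)/89⌉ = ⌈4510/89⌉ − ⌈4455/89⌉ = 51 − 51 = 0
n=82: ⌈(83·55)/89⌉ − ⌈(82·55)/89⌉ = ⌈4565/89⌉ − ⌈4510/89⌉ = 52 − 51 = 1
n=83: ⌈(84·55)/89⌉ − ⌈(83·55)/89⌉ = ⌈4620/89⌉ − ⌈4565/89⌉ = 52 − 52 = 0
n=84: ⌈(85·55)/89⌉ − ⌈(84·55)/89⌉ = ⌈4675/89⌉ − ⌈4620/89⌉ = 53 − 52 = 1
n=85: ⌈(86·55)/89⌉ − ⌈(85·55)/89⌉ = ⌈4730/89⌉ − ⌈4675/89⌉ = 54 − 53 = 1
n=86: ⌈(87·55)/89⌉ − ⌈(86·55)/89⌉ = ⌈4785/89⌉ − ⌈4730/89⌉ = 54 − 54 = 0
n=87: ⌈(88·55)/89⌉ − ⌈(87·55)/89⌉ = ⌈4840/89⌉ − ⌈4785/89⌉ = 55 − 54 = 1
n=88: ⌈(89·55)/89⌉ − ⌈(88·55)/89⌉ = ⌈4895/89⌉ − ⌈4840/89⌉ = 55 − 55 = 0
n=89: ⌈(90·55)/89⌉ − ⌈(89·55)/89⌉ = ⌈4950/89⌉ − ⌈4895/89⌉ = 56 − 55 = 1
n=90: ⌈(91·55)/89⌉ − ⌈(90·55)/89⌉ = ⌈5005/89⌉ − ⌈4950/89⌉ = 57 − 56 = 1
n=91: ⌈(92·55)/89⌉ − ⌈(91·55)/89⌉ = ⌈5060/89⌉ − ⌈5005/89⌉ = 57 − 57 = 0
n=92: ⌈(93·55)/89⌉ − ⌈(92·55)/89⌉ = ⌈5115/89⌉ − ⌈5060/89⌉ = 58 − 57 = 1
n=93: ⌈(94·55)/89⌉ − ⌈(93·55)/89⌉ = ⌈5170/89⌉ − ⌈5115/89⌉ = 59 − 58 = 1
n=94: ⌈(95·55)/89⌉ − ⌈(94·55)/89⌉ = ⌈5225/89⌉ − ⌈5170/89⌉ = 59 − 59 = 0
n=95: ⌈(96·55)/89⌉ − ⌈(95·55)/89⌉ = ⌈5280/89⌉ − ⌈5225/89⌉ = 60 − 59 = 1
n=96: ⌈(97·55)/89⌉ − ⌈(96·55)/89⌉ = ⌈5335/89⌉ − ⌈5280/89⌉ = 60 − 60 = 0
n=97: ⌈(98·55)/89⌉ − ⌈(97·55)/89⌉ = ⌈5390/89⌉ − ⌈5335/89⌉ = 61 − 60 = 1
n=98: ⌈(99·55)/89⌉ − ⌈(98·55)/89⌉ = ⌈5445/89⌉ − ⌈5390/89⌉ = 62 − 61 = 1
n=99: ⌈(100·55)/89⌉ − ⌈(99·55)/89⌉ = ⌈5500/89⌉ − ⌈5445/89⌉ = 62 − 62 = 0
n=100: ⌈(101·55)/89⌉ − ⌈(100·55)/89⌉ = ⌈5555/89⌉ − ⌈5500/89⌉ = 63 − 62 = 1
n=101: ⌈(102·55)/89⌉ − ⌈(101·55)/89⌉ = ⌈5610/89⌉ − ⌈5555/89⌉ = 64 − 63 = 1
n=102: ⌈(103·55)/89⌉ − ⌈(102·55)/89⌉ = ⌈5665/89⌉ − ⌈5610/89⌉ = 64 − 64 = 0
n=103: ⌈(104·55)/89⌉ − ⌈(103·55)/89⌉ = ⌈5720/89⌉ − ⌈5665/89⌉ = 65 − 64 = 1
n=104: ⌈(105·55)/89⌉ − ⌈(104·55)/89⌉ = ⌈5775/89⌉ − ⌈5720/89⌉ = 65 − 65 = 0
n=105: ⌈(106·55)/89⌉ − ⌈(105·55)/89⌉ = ⌈5830/89⌉ − ⌈5775/89⌉ = 66 − 65 = 1
n=106: ⌈(107·55)/89⌉ − ⌈(106·55)/89⌉ = ⌈5885/89⌉ − ⌈5830/89⌉ = 67 − 66 = 1
n=107: ⌈(108·55)/89⌉ − ⌈(107·55)/89⌉ = ⌈5940/89⌉ − ⌈5885/89⌉ = 67 − 67 = 0
n=108: ⌈(109·55)/89⌉ − ⌈(108·55)/89⌉ = ⌈5995/89⌉ − ⌈5940/89⌉ = 68 − 67 = 1
n=109: ⌈(110·55)/89⌉ − ⌈(109·55)/89⌉ = ⌈6050/89⌉ − ⌈5995/89⌉ = 68 − 68 = 0
n=110: ⌈(111·55)/89⌉ − ⌈(110·55)/89⌉ = ⌈6105/89⌉ − ⌈6050/89⌉ = 69 − 68 = 1
n=111: ⌈(112·55)/89⌉ − ⌈(111·55)/89⌉ = ⌈6160/89⌉ − ⌈6105/89⌉ = 70 − 69 = 1
n=112: ⌈(113·55)/89⌉ − ⌈(112·55)/89⌉ = ⌈6215/89⌉ − ⌈6160/89⌉ = 70 − 70 = 0
n=113: ⌈(114·55)/89⌉ − ⌈(113·55)/89⌉ = ⌈6270/89⌉ − ⌈6215/89⌉ = 71 − 70 = 1
n=114: ⌈(115·55)/89⌉ − ⌈(114·55)/89⌉ = ⌈6325/89⌉ − ⌈6270/89⌉ = 72 − 71 = 1

1101101011011010110101101101011011010110101101101011010110110101101101011010110110101101011011010110110101101011011


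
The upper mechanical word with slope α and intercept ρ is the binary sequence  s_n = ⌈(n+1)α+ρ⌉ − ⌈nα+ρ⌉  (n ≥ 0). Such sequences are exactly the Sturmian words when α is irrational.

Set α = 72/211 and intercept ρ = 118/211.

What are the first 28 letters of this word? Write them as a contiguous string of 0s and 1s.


n=0: ⌈(1·72+118)/211⌉ − ⌈(0·72+118)/211⌉ = ⌈190/211⌉ − ⌈118/211⌉ = 1 − 1 = 0
n=1: ⌈(2·72+118)/211⌉ − ⌈(1·72+118)/211⌉ = ⌈262/211⌉ − ⌈190/211⌉ = 2 − 1 = 1
n=2: ⌈(3·72+118)/211⌉ − ⌈(2·72+118)/211⌉ = ⌈334/211⌉ − ⌈262/211⌉ = 2 − 2 = 0
n=3: ⌈(4·72+118)/211⌉ − ⌈(3·72+118)/211⌉ = ⌈406/211⌉ − ⌈334/211⌉ = 2 − 2 = 0
n=4: ⌈(5·72+118)/211⌉ − ⌈(4·72+118)/211⌉ = ⌈478/211⌉ − ⌈406/211⌉ = 3 − 2 = 1
n=5: ⌈(6·72+118)/211⌉ − ⌈(5·72+118)/211⌉ = ⌈550/211⌉ − ⌈478/211⌉ = 3 − 3 = 0
n=6: ⌈(7·72+118)/211⌉ − ⌈(6·72+118)/211⌉ = ⌈622/211⌉ − ⌈550/211⌉ = 3 − 3 = 0
n=7: ⌈(8·72+118)/211⌉ − ⌈(7·72+118)/211⌉ = ⌈694/211⌉ − ⌈622/211⌉ = 4 − 3 = 1
n=8: ⌈(9·72+118)/211⌉ − ⌈(8·72+118)/211⌉ = ⌈766/211⌉ − ⌈694/211⌉ = 4 − 4 = 0
n=9: ⌈(10·72+118)/211⌉ − ⌈(9·72+118)/211⌉ = ⌈838/211⌉ − ⌈766/211⌉ = 4 − 4 = 0
n=10: ⌈(11·72+118)/211⌉ − ⌈(10·72+118)/211⌉ = ⌈910/211⌉ − ⌈838/211⌉ = 5 − 4 = 1
n=11: ⌈(12·72+118)/211⌉ − ⌈(11·72+118)/211⌉ = ⌈982/211⌉ − ⌈910/211⌉ = 5 − 5 = 0
n=12: ⌈(13·72+118)/211⌉ − ⌈(12·72+118)/211⌉ = ⌈1054/211⌉ − ⌈982/211⌉ = 5 − 5 = 0
n=13: ⌈(14·72+118)/211⌉ − ⌈(13·72+118)/211⌉ = ⌈1126/211⌉ − ⌈1054/211⌉ = 6 − 5 = 1
n=14: ⌈(15·72+118)/211⌉ − ⌈(14·72+118)/211⌉ = ⌈1198/211⌉ − ⌈1126/211⌉ = 6 − 6 = 0
n=15: ⌈(16·72+118)/211⌉ − ⌈(15·72+118)/211⌉ = ⌈1270/211⌉ − ⌈1198/211⌉ = 7 − 6 = 1
n=16: ⌈(17·72+118)/211⌉ − ⌈(16·72+118)/211⌉ = ⌈1342/211⌉ − ⌈1270/211⌉ = 7 − 7 = 0
n=17: ⌈(18·72+118)/211⌉ − ⌈(17·72+118)/211⌉ = ⌈1414/211⌉ − ⌈1342/211⌉ = 7 − 7 = 0
n=18: ⌈(19·72+118)/211⌉ − ⌈(18·72+118)/211⌉ = ⌈1486/211⌉ − ⌈1414/211⌉ = 8 − 7 = 1
n=19: ⌈(20·72+118)/211⌉ − ⌈(19·72+118)/211⌉ = ⌈1558/211⌉ − ⌈1486/211⌉ = 8 − 8 = 0
n=20: ⌈(21·72+118)/211⌉ − ⌈(20·72+118)/211⌉ = ⌈1630/211⌉ − ⌈1558/211⌉ = 8 − 8 = 0
n=21: ⌈(22·72+118)/211⌉ − ⌈(21·72+118)/211⌉ = ⌈1702/211⌉ − ⌈1630/211⌉ = 9 − 8 = 1
n=22: ⌈(23·72+118)/211⌉ − ⌈(22·72+118)/211⌉ = ⌈1774/211⌉ − ⌈1702/211⌉ = 9 − 9 = 0
n=23: ⌈(24·72+118)/211⌉ − ⌈(23·72+118)/211⌉ = ⌈1846/211⌉ − ⌈1774/211⌉ = 9 − 9 = 0
n=24: ⌈(25·72+118)/211⌉ − ⌈(24·72+118)/211⌉ = ⌈1918/211⌉ − ⌈1846/211⌉ = 10 − 9 = 1
n=25: ⌈(26·72+118)/211⌉ − ⌈(25·72+118)/211⌉ = ⌈1990/211⌉ − ⌈1918/211⌉ = 10 − 10 = 0
n=26: ⌈(27·72+118)/211⌉ − ⌈(26·72+118)/211⌉ = ⌈2062/211⌉ − ⌈1990/211⌉ = 10 − 10 = 0
n=27: ⌈(28·72+118)/211⌉ − ⌈(27·72+118)/211⌉ = ⌈2134/211⌉ − ⌈2062/211⌉ = 11 − 10 = 1

0100100100100101001001001001


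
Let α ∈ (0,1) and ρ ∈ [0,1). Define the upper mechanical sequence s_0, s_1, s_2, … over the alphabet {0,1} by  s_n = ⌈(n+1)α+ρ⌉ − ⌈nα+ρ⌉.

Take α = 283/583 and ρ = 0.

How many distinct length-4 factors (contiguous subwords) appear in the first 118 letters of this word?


t_n = ⌈(n·283)/583⌉ for n = 0 … 118:
  n=0…9: ⌈0/583⌉=0 ⌈283/583⌉=1 ⌈566/583⌉=1 ⌈849/583⌉=2 ⌈1132/583⌉=2 ⌈1415/583⌉=3 ⌈1698/583⌉=3 ⌈1981/583⌉=4 ⌈2264/583⌉=4 ⌈2547/583⌉=5
  n=10…19: ⌈2830/583⌉=5 ⌈3113/583⌉=6 ⌈3396/583⌉=6 ⌈3679/583⌉=7 ⌈3962/583⌉=7 ⌈4245/583⌉=8 ⌈4528/583⌉=8 ⌈4811/583⌉=9 ⌈5094/583⌉=9 ⌈5377/583⌉=10
  n=20…29: ⌈5660/583⌉=10 ⌈5943/583⌉=11 ⌈6226/583⌉=11 ⌈6509/583⌉=12 ⌈6792/583⌉=12 ⌈7075/583⌉=13 ⌈7358/583⌉=13 ⌈7641/583⌉=14 ⌈7924/583⌉=14 ⌈8207/583⌉=15
  n=30…39: ⌈8490/583⌉=15 ⌈8773/583⌉=16 ⌈9056/583⌉=16 ⌈9339/583⌉=17 ⌈9622/583⌉=17 ⌈9905/583⌉=17 ⌈10188/583⌉=18 ⌈10471/583⌉=18 ⌈10754/583⌉=19 ⌈11037/583⌉=19
  n=40…49: ⌈11320/583⌉=20 ⌈11603/583⌉=20 ⌈11886/583⌉=21 ⌈12169/583⌉=21 ⌈12452/583⌉=22 ⌈12735/583⌉=22 ⌈13018/583⌉=23 ⌈13301/583⌉=23 ⌈13584/583⌉=24 ⌈13867/583⌉=24
  n=50…59: ⌈14150/583⌉=25 ⌈14433/583⌉=25 ⌈14716/583⌉=26 ⌈14999/583⌉=26 ⌈15282/583⌉=27 ⌈15565/583⌉=27 ⌈15848/583⌉=28 ⌈16131/583⌉=28 ⌈16414/583⌉=29 ⌈16697/583⌉=29
  n=60…69: ⌈16980/583⌉=30 ⌈17263/583⌉=30 ⌈17546/583⌉=31 ⌈17829/583⌉=31 ⌈18112/583⌉=32 ⌈18395/583⌉=32 ⌈18678/583⌉=33 ⌈18961/583⌉=33 ⌈19244/583⌉=34 ⌈19527/583⌉=34
  n=70…79: ⌈19810/583⌉=34 ⌈20093/583⌉=35 ⌈20376/583⌉=35 ⌈20659/583⌉=36 ⌈20942/583⌉=36 ⌈21225/583⌉=37 ⌈21508/583⌉=37 ⌈21791/583⌉=38 ⌈22074/583⌉=38 ⌈22357/583⌉=39
  n=80…89: ⌈22640/583⌉=39 ⌈22923/583⌉=40 ⌈23206/583⌉=40 ⌈23489/583⌉=41 ⌈23772/583⌉=41 ⌈24055/583⌉=42 ⌈24338/583⌉=42 ⌈24621/583⌉=43 ⌈24904/583⌉=43 ⌈25187/583⌉=44
  n=90…99: ⌈25470/583⌉=44 ⌈25753/583⌉=45 ⌈26036/583⌉=45 ⌈26319/583⌉=46 ⌈26602/583⌉=46 ⌈26885/583⌉=47 ⌈27168/583⌉=47 ⌈27451/583⌉=48 ⌈27734/583⌉=48 ⌈28017/583⌉=49
  n=100…109: ⌈28300/583⌉=49 ⌈28583/583⌉=50 ⌈28866/583⌉=50 ⌈29149/583⌉=50 ⌈29432/583⌉=51 ⌈29715/583⌉=51 ⌈29998/583⌉=52 ⌈30281/583⌉=52 ⌈30564/583⌉=53 ⌈30847/583⌉=53
  n=110…118: ⌈31130/583⌉=54 ⌈31413/583⌉=54 ⌈31696/583⌉=55 ⌈31979/583⌉=55 ⌈32262/583⌉=56 ⌈32545/583⌉=56 ⌈32828/583⌉=57 ⌈33111/583⌉=57 ⌈33394/583⌉=58
s_n = t_(n+1) − t_n for n = 0 … 117 gives
prefix = 1010101010101010101010101010101010010101010101010101010101010101010100101010101010101010101010101010100101010101010101
slide a length-4 window over [0..3] … [114..117] (115 windows); first occurrence of each distinct factor:
  [  0..  3] 1010
  [  1..  4] 0101
  [ 31.. 34] 0100
  [ 32.. 35] 1001
  [ 33.. 36] 0010
  (the other 110 windows repeat one of these)
distinct factors: {0010, 0100, 0101, 1001, 1010}
count = 5  (Sturmian bound for length 4 is 5)

5


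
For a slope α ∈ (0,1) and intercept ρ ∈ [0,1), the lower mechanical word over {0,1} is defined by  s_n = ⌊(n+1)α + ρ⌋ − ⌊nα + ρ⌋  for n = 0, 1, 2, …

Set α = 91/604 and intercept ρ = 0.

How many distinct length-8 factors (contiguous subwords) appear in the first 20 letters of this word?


8

t_n = ⌊(n·91)/604⌋ for n = 0 … 20:
  n=0…9: ⌊0/604⌋=0 ⌊91/604⌋=0 ⌊182/604⌋=0 ⌊273/604⌋=0 ⌊364/604⌋=0 ⌊455/604⌋=0 ⌊546/604⌋=0 ⌊637/604⌋=1 ⌊728/604⌋=1 ⌊819/604⌋=1
  n=10…19: ⌊910/604⌋=1 ⌊1001/604⌋=1 ⌊1092/604⌋=1 ⌊1183/604⌋=1 ⌊1274/604⌋=2 ⌊1365/604⌋=2 ⌊1456/604⌋=2 ⌊1547/604⌋=2 ⌊1638/604⌋=2 ⌊1729/604⌋=2
  n=20: ⌊1820/604⌋=3
s_n = t_(n+1) − t_n for n = 0 … 19 gives
prefix = 00000010000001000001
slide a length-8 window over [0..7] … [12..19] (13 windows); first occurrence of each distinct factor:
  [  0..  7] 00000010
  [  1..  8] 00000100
  [  2..  9] 00001000
  [  3.. 10] 00010000
  [  4.. 11] 00100000
  [  5.. 12] 01000000
  [  6.. 13] 10000001
  [ 12.. 19] 01000001
  (the other 5 windows repeat one of these)
distinct factors: {00000010, 00000100, 00001000, 00010000, 00100000, 01000000, 01000001, 10000001}
count = 8  (Sturmian bound for length 8 is 9)


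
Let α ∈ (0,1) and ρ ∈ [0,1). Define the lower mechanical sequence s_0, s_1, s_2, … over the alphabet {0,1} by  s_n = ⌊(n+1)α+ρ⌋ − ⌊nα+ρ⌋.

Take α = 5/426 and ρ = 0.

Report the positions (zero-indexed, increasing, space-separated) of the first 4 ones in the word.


85 170 255 340

n=0: ⌊5/426⌋−⌊0/426⌋ = 0−0 = 0
n=1: ⌊10/426⌋−⌊5/426⌋ = 0−0 = 0
  …
n=85: ⌊430/426⌋−⌊425/426⌋ = 1−0 = 1  ← one
n=86: ⌊435/426⌋−⌊430/426⌋ = 1−1 = 0
n=87: ⌊440/426⌋−⌊435/426⌋ = 1−1 = 0
  …
n=170: ⌊855/426⌋−⌊850/426⌋ = 2−1 = 1  ← one
n=171: ⌊860/426⌋−⌊855/426⌋ = 2−2 = 0
n=172: ⌊865/426⌋−⌊860/426⌋ = 2−2 = 0
  …
n=255: ⌊1280/426⌋−⌊1275/426⌋ = 3−2 = 1  ← one
n=256: ⌊1285/426⌋−⌊1280/426⌋ = 3−3 = 0
n=257: ⌊1290/426⌋−⌊1285/426⌋ = 3−3 = 0
  …
n=340: ⌊1705/426⌋−⌊1700/426⌋ = 4−3 = 1  ← one
positions of the first 4 ones: 85 170 255 340
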